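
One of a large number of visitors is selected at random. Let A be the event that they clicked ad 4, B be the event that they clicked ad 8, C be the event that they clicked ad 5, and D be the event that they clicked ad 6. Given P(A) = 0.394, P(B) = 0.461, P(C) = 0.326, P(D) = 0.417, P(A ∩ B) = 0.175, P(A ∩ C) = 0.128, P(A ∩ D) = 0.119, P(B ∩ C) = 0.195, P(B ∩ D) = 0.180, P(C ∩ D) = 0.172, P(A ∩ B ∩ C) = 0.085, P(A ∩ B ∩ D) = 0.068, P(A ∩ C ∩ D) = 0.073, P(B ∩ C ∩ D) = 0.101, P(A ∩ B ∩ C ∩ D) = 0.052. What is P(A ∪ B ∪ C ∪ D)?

0.904

By inclusion–exclusion:
P(A ∪ B ∪ C ∪ D) = 0.394 + 0.461 + 0.326 + 0.417 − 0.175 − 0.128 − 0.119 − 0.195 − 0.180 − 0.172 + 0.085 + 0.068 + 0.073 + 0.101 − 0.052 = 0.904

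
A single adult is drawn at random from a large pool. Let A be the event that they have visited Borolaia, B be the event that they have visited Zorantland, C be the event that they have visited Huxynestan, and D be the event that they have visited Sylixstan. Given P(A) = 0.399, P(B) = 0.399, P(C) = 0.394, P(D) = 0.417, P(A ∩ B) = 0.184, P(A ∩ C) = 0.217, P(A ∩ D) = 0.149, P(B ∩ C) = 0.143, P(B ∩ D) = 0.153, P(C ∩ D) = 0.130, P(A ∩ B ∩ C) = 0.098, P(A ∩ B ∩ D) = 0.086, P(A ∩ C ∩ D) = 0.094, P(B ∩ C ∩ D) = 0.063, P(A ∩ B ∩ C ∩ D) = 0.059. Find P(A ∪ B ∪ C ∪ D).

Using inclusion–exclusion:
P(A ∪ B ∪ C ∪ D) = 0.399 + 0.399 + 0.394 + 0.417 − 0.184 − 0.217 − 0.149 − 0.143 − 0.153 − 0.130 + 0.098 + 0.086 + 0.094 + 0.063 − 0.059 = 0.915

0.915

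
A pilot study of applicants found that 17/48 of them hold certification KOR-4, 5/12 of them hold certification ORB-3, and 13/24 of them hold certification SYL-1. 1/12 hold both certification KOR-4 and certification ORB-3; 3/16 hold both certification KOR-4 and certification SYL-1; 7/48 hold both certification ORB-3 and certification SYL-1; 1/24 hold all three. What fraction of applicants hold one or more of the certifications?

15/16

P(≥1) = 17/48 + 5/12 + 13/24 − 1/12 − 3/16 − 7/48 + 1/24 = 15/16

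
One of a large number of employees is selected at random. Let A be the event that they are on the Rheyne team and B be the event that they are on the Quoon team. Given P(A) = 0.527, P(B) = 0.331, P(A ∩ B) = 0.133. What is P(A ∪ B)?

0.725

P(A ∪ B) = 0.527 + 0.331 − 0.133 = 0.725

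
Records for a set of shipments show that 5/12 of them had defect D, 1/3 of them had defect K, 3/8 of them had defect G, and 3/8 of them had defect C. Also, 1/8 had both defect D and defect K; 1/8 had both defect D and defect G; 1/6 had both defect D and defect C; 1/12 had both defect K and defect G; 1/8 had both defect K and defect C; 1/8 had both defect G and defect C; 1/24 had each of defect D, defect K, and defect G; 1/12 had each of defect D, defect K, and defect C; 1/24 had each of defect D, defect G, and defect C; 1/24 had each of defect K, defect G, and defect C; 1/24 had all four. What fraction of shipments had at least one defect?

By inclusion–exclusion:
P(at least one) = 5/12 + 1/3 + 3/8 + 3/8 − 1/8 − 1/8 − 1/6 − 1/12 − 1/8 − 1/8 + 1/24 + 1/12 + 1/24 + 1/24 − 1/24 = 11/12

11/12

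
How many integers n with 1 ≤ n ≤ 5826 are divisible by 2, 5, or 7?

2913 + 1165 + 832 − 582 − 416 − 166 + 83 = 3829

3829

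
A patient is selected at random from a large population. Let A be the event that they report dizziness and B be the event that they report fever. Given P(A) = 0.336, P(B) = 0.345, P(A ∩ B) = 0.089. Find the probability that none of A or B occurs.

0.408

Apply inclusion-exclusion:
P(A ∪ B) = 0.336 + 0.345 − 0.089 = 0.592
P(none) = 1 − 0.592 = 0.408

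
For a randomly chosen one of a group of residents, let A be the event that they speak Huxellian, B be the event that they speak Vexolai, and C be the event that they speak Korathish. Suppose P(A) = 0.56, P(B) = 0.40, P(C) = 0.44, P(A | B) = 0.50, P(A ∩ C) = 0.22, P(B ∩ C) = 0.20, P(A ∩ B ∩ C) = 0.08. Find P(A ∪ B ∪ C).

P(A ∩ B) = P(B)·P(A|B) = 0.40 × 0.50 = 0.20
P(A ∪ B ∪ C) = 0.56 + 0.40 + 0.44 − 0.20 − 0.22 − 0.20 + 0.08 = 0.86

0.86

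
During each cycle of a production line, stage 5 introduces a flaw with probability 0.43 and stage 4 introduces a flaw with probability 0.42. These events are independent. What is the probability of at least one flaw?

P(none) = (1 − 0.43) × (1 − 0.42) = 0.57 × 0.58 = 0.3306
P(at least one) = 1 − 0.3306 = 0.6694

0.6694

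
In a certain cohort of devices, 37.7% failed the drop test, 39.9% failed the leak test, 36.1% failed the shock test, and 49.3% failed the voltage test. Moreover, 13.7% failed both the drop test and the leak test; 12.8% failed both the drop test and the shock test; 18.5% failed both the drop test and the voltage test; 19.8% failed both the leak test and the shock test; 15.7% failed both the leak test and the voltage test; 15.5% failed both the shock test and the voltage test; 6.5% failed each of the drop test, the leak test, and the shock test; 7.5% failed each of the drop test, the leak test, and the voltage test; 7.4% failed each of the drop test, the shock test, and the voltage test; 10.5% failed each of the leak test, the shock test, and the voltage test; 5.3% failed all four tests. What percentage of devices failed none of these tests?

6.4%

Using inclusion–exclusion:
P(≥1) = 37.7 + 39.9 + 36.1 + 49.3 − 13.7 − 12.8 − 18.5 − 19.8 − 15.7 − 15.5 + 6.5 + 7.5 + 7.4 + 10.5 − 5.3 = 93.6%
P(none) = 100% − 93.6% = 6.4%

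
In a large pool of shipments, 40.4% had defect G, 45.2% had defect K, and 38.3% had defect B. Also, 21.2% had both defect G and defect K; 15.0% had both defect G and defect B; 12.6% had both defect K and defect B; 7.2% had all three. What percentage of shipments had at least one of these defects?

By inclusion–exclusion:
P(≥1) = 40.4 + 45.2 + 38.3 − 21.2 − 15.0 − 12.6 + 7.2 = 82.3%

82.3%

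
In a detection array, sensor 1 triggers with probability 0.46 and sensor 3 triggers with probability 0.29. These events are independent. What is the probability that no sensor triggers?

P(none) = (1 − 0.46) × (1 − 0.29) = 0.54 × 0.71 = 0.3834

0.3834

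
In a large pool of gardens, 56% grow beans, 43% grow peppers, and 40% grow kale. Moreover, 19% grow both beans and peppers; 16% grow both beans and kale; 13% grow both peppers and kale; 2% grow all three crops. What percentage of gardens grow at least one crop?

93%

By inclusion–exclusion:
P(at least one) = 56 + 43 + 40 − 19 − 16 − 13 + 2 = 93%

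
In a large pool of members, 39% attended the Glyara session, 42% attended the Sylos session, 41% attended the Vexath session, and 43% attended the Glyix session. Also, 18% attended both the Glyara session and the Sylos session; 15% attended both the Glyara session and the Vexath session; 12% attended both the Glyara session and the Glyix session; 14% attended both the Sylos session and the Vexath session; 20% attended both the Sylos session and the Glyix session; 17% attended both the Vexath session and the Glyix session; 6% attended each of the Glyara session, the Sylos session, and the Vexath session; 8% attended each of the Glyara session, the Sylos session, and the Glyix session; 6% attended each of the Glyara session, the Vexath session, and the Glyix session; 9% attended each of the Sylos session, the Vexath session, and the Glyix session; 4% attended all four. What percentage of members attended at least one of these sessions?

94%

Inclusion–exclusion gives
P(at least one) = 39 + 42 + 41 + 43 − 18 − 15 − 12 − 14 − 20 − 17 + 6 + 8 + 6 + 9 − 4 = 94%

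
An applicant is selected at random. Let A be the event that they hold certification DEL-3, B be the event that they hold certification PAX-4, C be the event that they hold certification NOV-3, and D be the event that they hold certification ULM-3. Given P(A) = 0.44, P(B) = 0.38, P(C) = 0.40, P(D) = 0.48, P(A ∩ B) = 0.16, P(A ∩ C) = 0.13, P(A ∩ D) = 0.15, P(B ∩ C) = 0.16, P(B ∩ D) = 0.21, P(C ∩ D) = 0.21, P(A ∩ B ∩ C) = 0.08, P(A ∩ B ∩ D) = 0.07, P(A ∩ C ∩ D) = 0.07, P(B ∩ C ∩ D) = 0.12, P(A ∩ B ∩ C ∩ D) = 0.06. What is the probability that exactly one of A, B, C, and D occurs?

By inclusion–exclusion (exactly-one form):
P(exactly one) = 0.44 + 0.38 + 0.40 + 0.48 − 2·0.16 − 2·0.13 − 2·0.15 − 2·0.16 − 2·0.21 − 2·0.21 + 3·0.08 + 3·0.07 + 3·0.07 + 3·0.12 − 4·0.06 = 0.44

0.44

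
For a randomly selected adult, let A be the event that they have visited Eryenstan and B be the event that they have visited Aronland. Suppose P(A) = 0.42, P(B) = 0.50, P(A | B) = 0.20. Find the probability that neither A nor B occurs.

0.18

P(A ∩ B) = P(B)·P(A|B) = 0.50 × 0.20 = 0.10
P(A ∪ B) = 0.42 + 0.50 − 0.10 = 0.82
P(none) = 1 − 0.82 = 0.18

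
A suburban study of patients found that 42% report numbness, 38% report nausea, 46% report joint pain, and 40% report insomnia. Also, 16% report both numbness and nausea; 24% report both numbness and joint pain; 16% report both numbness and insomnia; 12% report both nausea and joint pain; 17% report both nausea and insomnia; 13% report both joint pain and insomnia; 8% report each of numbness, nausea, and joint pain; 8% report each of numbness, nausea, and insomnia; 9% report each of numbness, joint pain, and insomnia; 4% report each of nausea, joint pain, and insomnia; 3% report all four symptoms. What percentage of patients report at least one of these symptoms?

P(at least one) = 42 + 38 + 46 + 40 − 16 − 24 − 16 − 12 − 17 − 13 + 8 + 8 + 9 + 4 − 3 = 94%

94%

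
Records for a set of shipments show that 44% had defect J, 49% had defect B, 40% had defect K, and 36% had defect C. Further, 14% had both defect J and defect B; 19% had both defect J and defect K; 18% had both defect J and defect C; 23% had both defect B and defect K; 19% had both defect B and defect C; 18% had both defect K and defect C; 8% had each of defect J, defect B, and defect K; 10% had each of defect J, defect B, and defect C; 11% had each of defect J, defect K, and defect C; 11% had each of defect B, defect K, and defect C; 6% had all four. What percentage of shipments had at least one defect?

Using inclusion–exclusion:
P(at least one) = 44 + 49 + 40 + 36 − 14 − 19 − 18 − 23 − 19 − 18 + 8 + 10 + 11 + 11 − 6 = 92%

92%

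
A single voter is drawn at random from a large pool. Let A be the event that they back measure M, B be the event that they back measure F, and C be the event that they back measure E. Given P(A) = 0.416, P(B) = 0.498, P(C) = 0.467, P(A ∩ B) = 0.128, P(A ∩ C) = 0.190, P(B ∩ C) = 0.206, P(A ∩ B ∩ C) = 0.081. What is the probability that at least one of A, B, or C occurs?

P(A ∪ B ∪ C) = 0.416 + 0.498 + 0.467 − 0.128 − 0.190 − 0.206 + 0.081 = 0.938

0.938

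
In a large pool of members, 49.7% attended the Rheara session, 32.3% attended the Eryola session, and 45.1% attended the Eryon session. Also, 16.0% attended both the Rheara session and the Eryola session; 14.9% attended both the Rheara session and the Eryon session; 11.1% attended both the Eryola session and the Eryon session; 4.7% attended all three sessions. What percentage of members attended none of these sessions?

10.2%

P(at least one) = 49.7 + 32.3 + 45.1 − 16.0 − 14.9 − 11.1 + 4.7 = 89.8%
P(none) = 100% − 89.8% = 10.2%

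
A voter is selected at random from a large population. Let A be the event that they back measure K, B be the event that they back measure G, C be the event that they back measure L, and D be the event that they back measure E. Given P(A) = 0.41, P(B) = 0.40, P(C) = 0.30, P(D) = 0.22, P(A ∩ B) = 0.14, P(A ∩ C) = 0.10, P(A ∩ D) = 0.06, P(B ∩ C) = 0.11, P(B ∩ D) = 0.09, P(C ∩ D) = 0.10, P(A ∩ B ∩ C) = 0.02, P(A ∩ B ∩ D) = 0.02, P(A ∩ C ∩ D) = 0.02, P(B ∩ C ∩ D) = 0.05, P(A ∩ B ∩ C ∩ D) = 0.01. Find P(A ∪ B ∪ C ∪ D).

0.83

Using inclusion–exclusion:
P(A ∪ B ∪ C ∪ D) = 0.41 + 0.40 + 0.30 + 0.22 − 0.14 − 0.10 − 0.06 − 0.11 − 0.09 − 0.10 + 0.02 + 0.02 + 0.02 + 0.05 − 0.01 = 0.83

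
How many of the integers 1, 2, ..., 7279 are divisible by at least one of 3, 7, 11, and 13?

3788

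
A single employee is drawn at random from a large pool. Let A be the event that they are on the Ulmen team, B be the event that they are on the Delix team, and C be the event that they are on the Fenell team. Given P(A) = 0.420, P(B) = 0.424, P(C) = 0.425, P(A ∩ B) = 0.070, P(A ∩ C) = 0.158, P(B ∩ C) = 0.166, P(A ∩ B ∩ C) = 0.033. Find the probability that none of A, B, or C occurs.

0.092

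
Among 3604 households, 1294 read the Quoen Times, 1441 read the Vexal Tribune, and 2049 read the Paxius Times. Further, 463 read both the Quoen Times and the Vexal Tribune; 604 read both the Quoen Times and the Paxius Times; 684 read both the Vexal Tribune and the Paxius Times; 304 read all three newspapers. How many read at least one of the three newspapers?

3337

Using inclusion–exclusion:
|at least one| = 1294 + 1441 + 2049 − 463 − 604 − 684 + 304 = 3337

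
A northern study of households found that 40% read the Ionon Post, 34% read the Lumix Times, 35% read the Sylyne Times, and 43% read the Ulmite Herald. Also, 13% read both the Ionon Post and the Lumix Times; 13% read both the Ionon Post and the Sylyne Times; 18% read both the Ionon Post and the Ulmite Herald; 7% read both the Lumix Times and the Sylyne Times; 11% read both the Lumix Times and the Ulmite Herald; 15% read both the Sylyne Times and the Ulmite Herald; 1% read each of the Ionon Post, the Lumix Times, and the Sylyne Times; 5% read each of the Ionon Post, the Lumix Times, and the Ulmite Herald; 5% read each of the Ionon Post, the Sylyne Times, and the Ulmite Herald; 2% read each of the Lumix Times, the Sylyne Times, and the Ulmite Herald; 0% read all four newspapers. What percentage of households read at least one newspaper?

88%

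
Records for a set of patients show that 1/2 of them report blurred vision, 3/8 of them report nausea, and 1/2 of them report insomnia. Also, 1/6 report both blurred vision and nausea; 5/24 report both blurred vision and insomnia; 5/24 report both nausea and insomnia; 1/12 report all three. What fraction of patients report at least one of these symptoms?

7/8

P(≥1) = 1/2 + 3/8 + 1/2 − 1/6 − 5/24 − 5/24 + 1/12 = 7/8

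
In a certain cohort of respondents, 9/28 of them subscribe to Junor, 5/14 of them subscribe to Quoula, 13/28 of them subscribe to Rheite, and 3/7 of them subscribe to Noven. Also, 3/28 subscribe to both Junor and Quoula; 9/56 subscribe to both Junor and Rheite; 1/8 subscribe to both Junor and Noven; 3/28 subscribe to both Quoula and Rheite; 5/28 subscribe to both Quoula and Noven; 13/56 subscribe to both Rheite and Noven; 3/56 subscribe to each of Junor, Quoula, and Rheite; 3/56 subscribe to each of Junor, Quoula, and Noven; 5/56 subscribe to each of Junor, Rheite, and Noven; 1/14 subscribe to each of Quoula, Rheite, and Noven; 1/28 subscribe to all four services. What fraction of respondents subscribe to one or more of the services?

25/28

P(at least one) = 9/28 + 5/14 + 13/28 + 3/7 − 3/28 − 9/56 − 1/8 − 3/28 − 5/28 − 13/56 + 3/56 + 3/56 + 5/56 + 1/14 − 1/28 = 25/28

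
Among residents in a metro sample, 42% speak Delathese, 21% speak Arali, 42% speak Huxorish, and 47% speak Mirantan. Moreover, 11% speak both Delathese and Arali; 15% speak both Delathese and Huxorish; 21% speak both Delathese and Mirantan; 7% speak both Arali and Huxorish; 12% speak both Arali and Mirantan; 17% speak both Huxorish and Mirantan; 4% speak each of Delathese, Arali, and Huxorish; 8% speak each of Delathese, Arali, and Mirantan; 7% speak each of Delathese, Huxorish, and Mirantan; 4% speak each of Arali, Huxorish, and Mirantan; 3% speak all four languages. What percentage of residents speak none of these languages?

11%

Apply inclusion-exclusion:
P(≥1) = 42 + 21 + 42 + 47 − 11 − 15 − 21 − 7 − 12 − 17 + 4 + 8 + 7 + 4 − 3 = 89%
P(none) = 100% − 89% = 11%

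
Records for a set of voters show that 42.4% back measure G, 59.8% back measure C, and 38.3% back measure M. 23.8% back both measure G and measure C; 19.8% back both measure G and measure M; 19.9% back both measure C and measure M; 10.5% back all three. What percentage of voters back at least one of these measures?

87.5%

P(at least one) = 42.4 + 59.8 + 38.3 − 23.8 − 19.8 − 19.9 + 10.5 = 87.5%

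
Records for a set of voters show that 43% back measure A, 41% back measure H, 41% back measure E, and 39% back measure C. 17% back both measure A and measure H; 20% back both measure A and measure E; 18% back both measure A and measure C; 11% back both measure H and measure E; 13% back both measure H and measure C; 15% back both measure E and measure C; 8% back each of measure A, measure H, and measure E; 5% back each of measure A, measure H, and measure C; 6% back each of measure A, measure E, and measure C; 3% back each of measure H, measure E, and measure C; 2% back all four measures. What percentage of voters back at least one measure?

90%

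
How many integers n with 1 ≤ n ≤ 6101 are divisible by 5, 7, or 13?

2239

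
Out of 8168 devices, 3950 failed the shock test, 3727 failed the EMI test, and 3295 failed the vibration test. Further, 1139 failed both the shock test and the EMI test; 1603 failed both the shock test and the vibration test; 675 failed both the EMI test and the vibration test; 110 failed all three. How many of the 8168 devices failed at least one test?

Apply inclusion-exclusion:
|union| = 3950 + 3727 + 3295 − 1139 − 1603 − 675 + 110 = 7665

7665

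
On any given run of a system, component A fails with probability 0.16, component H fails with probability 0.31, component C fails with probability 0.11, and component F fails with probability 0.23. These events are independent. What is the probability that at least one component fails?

0.60280012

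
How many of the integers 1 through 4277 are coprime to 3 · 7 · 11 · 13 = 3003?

2051

Inclusion–exclusion gives
floor(4277/3) + floor(4277/7) + floor(4277/11) + floor(4277/13) − floor(4277/21) − floor(4277/33) − floor(4277/39) − floor(4277/77) − floor(4277/91) − floor(4277/143) + floor(4277/231) + floor(4277/273) + floor(4277/429) + floor(4277/1001) − floor(4277/3003) = 1425 + 611 + 388 + 329 − 203 − 129 − 109 − 55 − 47 − 29 + 18 + 15 + 9 + 4 − 1 = 2226
4277 − 2226 = 2051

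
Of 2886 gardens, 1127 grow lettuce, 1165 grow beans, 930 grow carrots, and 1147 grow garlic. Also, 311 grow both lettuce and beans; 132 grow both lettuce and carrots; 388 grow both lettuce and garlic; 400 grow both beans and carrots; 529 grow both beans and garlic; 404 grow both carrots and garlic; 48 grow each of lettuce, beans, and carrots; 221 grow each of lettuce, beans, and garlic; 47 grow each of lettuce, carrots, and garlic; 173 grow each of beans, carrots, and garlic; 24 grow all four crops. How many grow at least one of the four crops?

2670

Apply inclusion-exclusion:
|at least one| = 1127 + 1165 + 930 + 1147 − 311 − 132 − 388 − 400 − 529 − 404 + 48 + 221 + 47 + 173 − 24 = 2670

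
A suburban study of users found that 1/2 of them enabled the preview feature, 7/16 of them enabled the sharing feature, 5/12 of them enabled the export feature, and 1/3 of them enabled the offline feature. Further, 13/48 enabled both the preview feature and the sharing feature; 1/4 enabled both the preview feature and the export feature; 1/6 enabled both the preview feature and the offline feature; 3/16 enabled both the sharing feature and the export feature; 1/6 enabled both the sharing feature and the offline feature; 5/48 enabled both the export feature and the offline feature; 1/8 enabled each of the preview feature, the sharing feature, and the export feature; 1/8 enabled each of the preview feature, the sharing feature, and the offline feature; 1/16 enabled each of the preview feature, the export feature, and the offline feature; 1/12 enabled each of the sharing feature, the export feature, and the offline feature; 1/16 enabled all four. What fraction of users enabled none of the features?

1/8

P(≥1) = 1/2 + 7/16 + 5/12 + 1/3 − 13/48 − 1/4 − 1/6 − 3/16 − 1/6 − 5/48 + 1/8 + 1/8 + 1/16 + 1/12 − 1/16 = 7/8
P(none) = 1 − 7/8 = 1/8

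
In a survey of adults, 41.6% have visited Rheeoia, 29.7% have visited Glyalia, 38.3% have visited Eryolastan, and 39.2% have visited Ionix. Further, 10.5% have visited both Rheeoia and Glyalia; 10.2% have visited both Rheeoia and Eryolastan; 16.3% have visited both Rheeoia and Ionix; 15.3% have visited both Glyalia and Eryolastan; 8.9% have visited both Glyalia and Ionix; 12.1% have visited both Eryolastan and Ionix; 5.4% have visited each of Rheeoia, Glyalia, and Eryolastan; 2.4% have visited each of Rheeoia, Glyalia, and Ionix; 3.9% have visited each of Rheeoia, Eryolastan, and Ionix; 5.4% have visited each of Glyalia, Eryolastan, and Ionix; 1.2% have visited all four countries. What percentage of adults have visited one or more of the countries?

91.4%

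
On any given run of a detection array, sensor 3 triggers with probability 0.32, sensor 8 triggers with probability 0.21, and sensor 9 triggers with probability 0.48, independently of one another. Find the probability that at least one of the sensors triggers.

0.720656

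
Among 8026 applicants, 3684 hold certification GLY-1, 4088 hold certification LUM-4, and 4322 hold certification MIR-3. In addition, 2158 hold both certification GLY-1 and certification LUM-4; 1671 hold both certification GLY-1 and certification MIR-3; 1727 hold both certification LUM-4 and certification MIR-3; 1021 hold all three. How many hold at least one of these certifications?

7559

|at least one| = 3684 + 4088 + 4322 − 2158 − 1671 − 1727 + 1021 = 7559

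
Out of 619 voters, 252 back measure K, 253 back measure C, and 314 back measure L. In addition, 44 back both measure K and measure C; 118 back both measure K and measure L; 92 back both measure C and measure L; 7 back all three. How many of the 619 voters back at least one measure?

N(≥1) = 252 + 253 + 314 − 44 − 118 − 92 + 7 = 572

572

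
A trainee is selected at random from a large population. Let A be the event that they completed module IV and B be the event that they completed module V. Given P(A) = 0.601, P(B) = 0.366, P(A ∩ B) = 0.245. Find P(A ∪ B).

0.722

Inclusion–exclusion gives
P(A ∪ B) = 0.601 + 0.366 − 0.245 = 0.722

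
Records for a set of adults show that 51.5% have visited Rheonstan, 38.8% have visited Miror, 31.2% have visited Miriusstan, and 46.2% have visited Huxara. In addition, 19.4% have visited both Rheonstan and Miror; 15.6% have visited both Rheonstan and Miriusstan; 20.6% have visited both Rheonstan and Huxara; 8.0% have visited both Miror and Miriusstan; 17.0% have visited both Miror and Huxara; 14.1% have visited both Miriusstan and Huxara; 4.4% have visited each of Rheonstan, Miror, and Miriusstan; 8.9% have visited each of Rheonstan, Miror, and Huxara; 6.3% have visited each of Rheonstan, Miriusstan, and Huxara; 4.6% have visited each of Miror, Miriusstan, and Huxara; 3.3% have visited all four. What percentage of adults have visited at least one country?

93.9%

Apply inclusion-exclusion:
P(at least one) = 51.5 + 38.8 + 31.2 + 46.2 − 19.4 − 15.6 − 20.6 − 8.0 − 17.0 − 14.1 + 4.4 + 8.9 + 6.3 + 4.6 − 3.3 = 93.9%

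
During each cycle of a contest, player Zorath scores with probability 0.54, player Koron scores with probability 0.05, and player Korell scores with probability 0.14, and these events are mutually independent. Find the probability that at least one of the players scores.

0.62418

P(none) = (1 − 0.54) × (1 − 0.05) × (1 − 0.14) = 0.46 × 0.95 × 0.86 = 0.37582
P(at least one) = 1 − 0.37582 = 0.62418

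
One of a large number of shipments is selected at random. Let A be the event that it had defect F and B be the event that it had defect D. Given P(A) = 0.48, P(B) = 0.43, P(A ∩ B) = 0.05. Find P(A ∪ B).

0.86

By inclusion-exclusion,
P(A ∪ B) = 0.48 + 0.43 − 0.05 = 0.86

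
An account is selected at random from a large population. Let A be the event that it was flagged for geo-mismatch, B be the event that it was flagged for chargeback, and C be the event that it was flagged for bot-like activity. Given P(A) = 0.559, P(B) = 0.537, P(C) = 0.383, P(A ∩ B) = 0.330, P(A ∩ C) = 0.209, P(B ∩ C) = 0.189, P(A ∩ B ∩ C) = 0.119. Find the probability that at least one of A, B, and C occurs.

0.870

By inclusion-exclusion,
P(A ∪ B ∪ C) = 0.559 + 0.537 + 0.383 − 0.330 − 0.209 − 0.189 + 0.119 = 0.870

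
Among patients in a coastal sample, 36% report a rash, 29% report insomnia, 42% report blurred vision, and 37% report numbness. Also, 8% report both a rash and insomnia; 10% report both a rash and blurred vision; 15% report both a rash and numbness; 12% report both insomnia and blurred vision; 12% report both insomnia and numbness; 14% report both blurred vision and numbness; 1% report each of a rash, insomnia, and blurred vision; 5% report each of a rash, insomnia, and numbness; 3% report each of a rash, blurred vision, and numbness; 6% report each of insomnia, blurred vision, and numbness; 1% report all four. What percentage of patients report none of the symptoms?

13%

P(≥1) = 36 + 29 + 42 + 37 − 8 − 10 − 15 − 12 − 12 − 14 + 1 + 5 + 3 + 6 − 1 = 87%
P(none) = 100% − 87% = 13%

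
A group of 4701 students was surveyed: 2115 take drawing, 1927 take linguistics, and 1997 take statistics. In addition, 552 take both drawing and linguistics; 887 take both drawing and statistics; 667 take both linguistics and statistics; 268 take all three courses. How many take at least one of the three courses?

By inclusion-exclusion,
|union| = 2115 + 1927 + 1997 − 552 − 887 − 667 + 268 = 4201

4201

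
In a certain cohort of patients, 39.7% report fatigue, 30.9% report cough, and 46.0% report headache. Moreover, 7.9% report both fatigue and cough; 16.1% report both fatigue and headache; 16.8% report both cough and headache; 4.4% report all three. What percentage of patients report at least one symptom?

80.2%

Inclusion–exclusion gives
P(at least one) = 39.7 + 30.9 + 46.0 − 7.9 − 16.1 − 16.8 + 4.4 = 80.2%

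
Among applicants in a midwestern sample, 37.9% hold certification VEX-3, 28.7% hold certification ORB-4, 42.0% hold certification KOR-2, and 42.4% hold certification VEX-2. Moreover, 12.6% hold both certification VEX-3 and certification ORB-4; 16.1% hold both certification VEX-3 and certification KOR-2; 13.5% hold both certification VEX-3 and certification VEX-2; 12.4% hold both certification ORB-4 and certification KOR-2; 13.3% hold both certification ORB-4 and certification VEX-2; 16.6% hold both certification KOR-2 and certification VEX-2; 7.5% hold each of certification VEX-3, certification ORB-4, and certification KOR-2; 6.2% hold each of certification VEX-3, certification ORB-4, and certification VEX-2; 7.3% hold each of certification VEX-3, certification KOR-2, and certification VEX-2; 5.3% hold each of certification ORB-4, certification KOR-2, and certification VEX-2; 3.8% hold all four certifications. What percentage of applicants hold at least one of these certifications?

89.0%

By inclusion–exclusion:
P(at least one) = 37.9 + 28.7 + 42.0 + 42.4 − 12.6 − 16.1 − 13.5 − 12.4 − 13.3 − 16.6 + 7.5 + 6.2 + 7.3 + 5.3 − 3.8 = 89.0%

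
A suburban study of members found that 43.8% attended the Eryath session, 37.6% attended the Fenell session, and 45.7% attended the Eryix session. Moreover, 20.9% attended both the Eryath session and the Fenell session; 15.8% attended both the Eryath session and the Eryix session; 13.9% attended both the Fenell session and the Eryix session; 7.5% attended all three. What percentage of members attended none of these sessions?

P(≥1) = 43.8 + 37.6 + 45.7 − 20.9 − 15.8 − 13.9 + 7.5 = 84.0%
P(none) = 100% − 84.0% = 16.0%

16.0%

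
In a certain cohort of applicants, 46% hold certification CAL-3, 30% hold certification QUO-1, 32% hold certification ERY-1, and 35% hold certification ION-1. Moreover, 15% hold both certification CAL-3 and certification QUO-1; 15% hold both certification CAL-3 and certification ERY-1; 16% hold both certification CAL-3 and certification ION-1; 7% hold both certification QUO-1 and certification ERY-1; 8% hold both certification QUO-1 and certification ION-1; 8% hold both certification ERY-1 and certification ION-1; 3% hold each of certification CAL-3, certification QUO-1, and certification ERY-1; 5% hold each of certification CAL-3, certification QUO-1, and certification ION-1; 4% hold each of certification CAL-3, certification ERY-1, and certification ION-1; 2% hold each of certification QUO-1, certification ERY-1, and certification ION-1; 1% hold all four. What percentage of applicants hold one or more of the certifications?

P(≥1) = 46 + 30 + 32 + 35 − 15 − 15 − 16 − 7 − 8 − 8 + 3 + 5 + 4 + 2 − 1 = 87%

87%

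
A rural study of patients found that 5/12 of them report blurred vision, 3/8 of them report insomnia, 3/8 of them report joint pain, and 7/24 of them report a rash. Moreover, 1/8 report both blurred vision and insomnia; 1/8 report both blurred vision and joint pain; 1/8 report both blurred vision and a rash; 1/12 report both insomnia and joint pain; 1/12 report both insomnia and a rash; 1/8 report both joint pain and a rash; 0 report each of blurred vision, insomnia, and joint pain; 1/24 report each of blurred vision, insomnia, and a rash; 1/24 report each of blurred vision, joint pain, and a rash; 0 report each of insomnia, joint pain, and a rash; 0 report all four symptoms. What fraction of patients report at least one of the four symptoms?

Inclusion–exclusion gives
P(≥1) = 5/12 + 3/8 + 3/8 + 7/24 − 1/8 − 1/8 − 1/8 − 1/12 − 1/12 − 1/8 + 0 + 1/24 + 1/24 + 0 − 0 = 7/8

7/8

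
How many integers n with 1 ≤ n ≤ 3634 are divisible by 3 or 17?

By inclusion-exclusion,
⌊3634/3⌋ + ⌊3634/17⌋ − ⌊3634/51⌋ = 1211 + 213 − 71 = 1353

1353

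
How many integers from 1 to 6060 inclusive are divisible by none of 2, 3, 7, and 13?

floor(6060/2) + floor(6060/3) + floor(6060/7) + floor(6060/13) − floor(6060/6) − floor(6060/14) − floor(6060/26) − floor(6060/21) − floor(6060/39) − floor(6060/91) + floor(6060/42) + floor(6060/78) + floor(6060/182) + floor(6060/273) − floor(6060/546) = 3030 + 2020 + 865 + 466 − 1010 − 432 − 233 − 288 − 155 − 66 + 144 + 77 + 33 + 22 − 11 = 4462
6060 − 4462 = 1598

1598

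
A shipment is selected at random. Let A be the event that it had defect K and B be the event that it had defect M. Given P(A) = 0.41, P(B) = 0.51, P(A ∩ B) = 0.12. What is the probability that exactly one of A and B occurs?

By inclusion–exclusion (exactly-one form):
P(exactly one) = 0.41 + 0.51 − 2·0.12 = 0.68

0.68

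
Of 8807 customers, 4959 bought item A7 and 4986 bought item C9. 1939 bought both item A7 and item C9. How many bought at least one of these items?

|union| = 4959 + 4986 − 1939 = 8006

8006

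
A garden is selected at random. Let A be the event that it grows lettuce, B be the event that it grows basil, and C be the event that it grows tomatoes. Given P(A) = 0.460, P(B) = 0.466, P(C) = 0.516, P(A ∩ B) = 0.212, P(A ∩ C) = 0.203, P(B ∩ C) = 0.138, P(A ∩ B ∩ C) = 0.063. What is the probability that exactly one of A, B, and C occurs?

0.525

By inclusion–exclusion (exactly-one form):
P(exactly one) = 0.460 + 0.466 + 0.516 − 2·0.212 − 2·0.203 − 2·0.138 + 3·0.063 = 0.525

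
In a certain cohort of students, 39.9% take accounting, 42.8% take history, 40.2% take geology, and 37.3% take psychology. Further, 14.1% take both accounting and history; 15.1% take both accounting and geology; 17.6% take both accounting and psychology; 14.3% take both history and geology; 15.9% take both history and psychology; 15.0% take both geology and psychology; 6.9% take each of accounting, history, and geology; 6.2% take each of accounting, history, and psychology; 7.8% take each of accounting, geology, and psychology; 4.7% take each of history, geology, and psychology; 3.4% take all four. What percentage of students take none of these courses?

Using inclusion–exclusion:
P(at least one) = 39.9 + 42.8 + 40.2 + 37.3 − 14.1 − 15.1 − 17.6 − 14.3 − 15.9 − 15.0 + 6.9 + 6.2 + 7.8 + 4.7 − 3.4 = 90.4%
P(none) = 100% − 90.4% = 9.6%

9.6%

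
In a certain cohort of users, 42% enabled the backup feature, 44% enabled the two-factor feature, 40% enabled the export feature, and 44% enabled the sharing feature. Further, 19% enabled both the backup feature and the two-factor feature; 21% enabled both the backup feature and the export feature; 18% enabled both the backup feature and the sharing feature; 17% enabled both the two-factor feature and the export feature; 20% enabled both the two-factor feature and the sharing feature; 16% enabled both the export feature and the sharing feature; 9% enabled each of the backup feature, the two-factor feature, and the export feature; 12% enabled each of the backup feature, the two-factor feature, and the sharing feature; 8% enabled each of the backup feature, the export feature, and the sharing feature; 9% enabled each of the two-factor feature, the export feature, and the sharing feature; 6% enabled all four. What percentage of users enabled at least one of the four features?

Apply inclusion-exclusion:
P(≥1) = 42 + 44 + 40 + 44 − 19 − 21 − 18 − 17 − 20 − 16 + 9 + 12 + 8 + 9 − 6 = 91%

91%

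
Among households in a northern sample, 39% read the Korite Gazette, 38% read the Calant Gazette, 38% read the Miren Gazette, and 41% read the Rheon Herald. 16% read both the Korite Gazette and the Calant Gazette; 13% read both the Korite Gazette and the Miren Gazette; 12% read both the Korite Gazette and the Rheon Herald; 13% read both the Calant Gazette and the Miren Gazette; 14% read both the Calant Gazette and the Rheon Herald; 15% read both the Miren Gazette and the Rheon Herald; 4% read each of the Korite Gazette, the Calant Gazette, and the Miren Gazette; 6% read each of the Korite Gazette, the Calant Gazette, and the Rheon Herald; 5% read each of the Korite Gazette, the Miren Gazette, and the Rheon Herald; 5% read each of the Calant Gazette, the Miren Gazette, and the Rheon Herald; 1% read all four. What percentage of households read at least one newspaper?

92%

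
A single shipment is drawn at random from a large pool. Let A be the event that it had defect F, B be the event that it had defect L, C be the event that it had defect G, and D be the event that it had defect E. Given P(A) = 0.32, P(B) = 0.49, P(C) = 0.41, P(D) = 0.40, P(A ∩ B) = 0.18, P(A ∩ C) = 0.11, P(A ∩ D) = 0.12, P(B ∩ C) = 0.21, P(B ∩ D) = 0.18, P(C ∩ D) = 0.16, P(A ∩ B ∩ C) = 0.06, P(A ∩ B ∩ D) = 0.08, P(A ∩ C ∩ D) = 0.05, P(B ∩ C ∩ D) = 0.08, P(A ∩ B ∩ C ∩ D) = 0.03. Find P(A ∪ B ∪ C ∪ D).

P(A ∪ B ∪ C ∪ D) = 0.32 + 0.49 + 0.41 + 0.40 − 0.18 − 0.11 − 0.12 − 0.21 − 0.18 − 0.16 + 0.06 + 0.08 + 0.05 + 0.08 − 0.03 = 0.90

0.90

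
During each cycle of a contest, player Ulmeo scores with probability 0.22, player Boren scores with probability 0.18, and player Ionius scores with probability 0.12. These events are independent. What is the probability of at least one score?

Independence gives P(none) = ∏(1 − pᵢ).
P(none) = (1 − 0.22) × (1 − 0.18) × (1 − 0.12) = 0.78 × 0.82 × 0.88 = 0.562848
P(at least one) = 1 − 0.562848 = 0.437152

0.437152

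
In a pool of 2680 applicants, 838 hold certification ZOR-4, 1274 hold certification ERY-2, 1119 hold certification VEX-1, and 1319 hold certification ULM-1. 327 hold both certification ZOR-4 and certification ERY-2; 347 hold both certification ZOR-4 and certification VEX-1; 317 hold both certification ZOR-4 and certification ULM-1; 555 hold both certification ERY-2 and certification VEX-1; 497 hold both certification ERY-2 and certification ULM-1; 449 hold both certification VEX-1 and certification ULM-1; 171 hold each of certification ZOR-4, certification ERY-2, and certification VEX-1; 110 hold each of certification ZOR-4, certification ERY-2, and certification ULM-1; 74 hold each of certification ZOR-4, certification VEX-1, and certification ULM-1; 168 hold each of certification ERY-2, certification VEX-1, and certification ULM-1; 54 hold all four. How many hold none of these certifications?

153

|at least one| = 838 + 1274 + 1119 + 1319 − 327 − 347 − 317 − 555 − 497 − 449 + 171 + 110 + 74 + 168 − 54 = 2527
None: 2680 − 2527 = 153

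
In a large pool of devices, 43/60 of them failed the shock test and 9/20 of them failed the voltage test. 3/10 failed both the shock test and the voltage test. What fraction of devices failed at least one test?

P(union) = 43/60 + 9/20 − 3/10 = 13/15

13/15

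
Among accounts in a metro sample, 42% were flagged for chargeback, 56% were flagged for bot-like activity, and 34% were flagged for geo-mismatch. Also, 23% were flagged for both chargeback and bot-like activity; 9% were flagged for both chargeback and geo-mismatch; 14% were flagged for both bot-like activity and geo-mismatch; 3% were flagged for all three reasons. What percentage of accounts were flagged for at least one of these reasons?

89%

P(≥1) = 42 + 56 + 34 − 23 − 9 − 14 + 3 = 89%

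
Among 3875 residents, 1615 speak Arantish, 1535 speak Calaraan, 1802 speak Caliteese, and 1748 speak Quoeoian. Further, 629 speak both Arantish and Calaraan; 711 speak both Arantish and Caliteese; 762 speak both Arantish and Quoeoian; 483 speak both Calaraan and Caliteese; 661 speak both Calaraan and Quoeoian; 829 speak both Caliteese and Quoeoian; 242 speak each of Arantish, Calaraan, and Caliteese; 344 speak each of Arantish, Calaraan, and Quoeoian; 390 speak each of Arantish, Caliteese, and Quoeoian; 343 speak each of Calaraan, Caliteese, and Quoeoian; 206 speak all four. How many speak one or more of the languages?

3738

|union| = 1615 + 1535 + 1802 + 1748 − 629 − 711 − 762 − 483 − 661 − 829 + 242 + 344 + 390 + 343 − 206 = 3738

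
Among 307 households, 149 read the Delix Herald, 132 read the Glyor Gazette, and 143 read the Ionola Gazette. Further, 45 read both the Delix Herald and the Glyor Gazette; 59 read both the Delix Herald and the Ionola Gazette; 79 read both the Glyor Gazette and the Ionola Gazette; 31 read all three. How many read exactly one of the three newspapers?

151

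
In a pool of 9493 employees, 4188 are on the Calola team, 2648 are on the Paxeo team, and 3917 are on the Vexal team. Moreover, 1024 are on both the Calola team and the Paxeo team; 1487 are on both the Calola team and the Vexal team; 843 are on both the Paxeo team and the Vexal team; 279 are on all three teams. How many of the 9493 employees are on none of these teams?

1815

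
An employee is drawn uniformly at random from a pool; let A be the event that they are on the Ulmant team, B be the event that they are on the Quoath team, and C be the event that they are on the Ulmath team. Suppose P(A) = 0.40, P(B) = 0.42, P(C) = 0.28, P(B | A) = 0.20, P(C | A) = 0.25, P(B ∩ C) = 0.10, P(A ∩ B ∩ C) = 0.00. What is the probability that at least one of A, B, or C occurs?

0.82

P(A ∩ B) = P(A)·P(B|A) = 0.40 × 0.20 = 0.08
P(A ∩ C) = P(A)·P(C|A) = 0.40 × 0.25 = 0.10
P(A ∪ B ∪ C) = 0.40 + 0.42 + 0.28 − 0.08 − 0.10 − 0.10 + 0.00 = 0.82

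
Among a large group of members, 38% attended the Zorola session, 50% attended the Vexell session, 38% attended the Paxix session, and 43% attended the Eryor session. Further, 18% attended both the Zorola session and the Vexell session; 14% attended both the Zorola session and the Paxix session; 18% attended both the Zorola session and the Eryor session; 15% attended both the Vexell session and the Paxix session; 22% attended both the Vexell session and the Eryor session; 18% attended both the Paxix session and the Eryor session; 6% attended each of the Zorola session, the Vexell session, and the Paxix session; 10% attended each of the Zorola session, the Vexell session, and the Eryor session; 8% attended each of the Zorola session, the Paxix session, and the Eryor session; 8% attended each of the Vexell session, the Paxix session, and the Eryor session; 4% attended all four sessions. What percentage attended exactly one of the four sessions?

39%

By inclusion–exclusion (exactly-one form):
P(exactly one) = 38 + 50 + 38 + 43 − 2·18 − 2·14 − 2·18 − 2·15 − 2·22 − 2·18 + 3·6 + 3·10 + 3·8 + 3·8 − 4·4 = 39%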